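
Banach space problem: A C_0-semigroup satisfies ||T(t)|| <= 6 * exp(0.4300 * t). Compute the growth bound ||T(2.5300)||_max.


||T(2.5300)|| <= 6 * exp(0.4300 * 2.5300)
= 6 * exp(1.0879)
= 6 * 2.9680
= 17.8082

17.8082


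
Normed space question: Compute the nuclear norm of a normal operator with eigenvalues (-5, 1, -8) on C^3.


For a normal operator, singular values equal |eigenvalues|.
Trace norm = sum |lambda_i| = 5 + 1 + 8
= 14

14


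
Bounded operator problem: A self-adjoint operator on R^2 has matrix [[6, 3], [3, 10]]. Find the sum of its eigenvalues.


For a self-adjoint (symmetric) matrix, the eigenvalues are real.
The sum of eigenvalues equals the trace of the matrix.
trace = 6 + 10 = 16

16


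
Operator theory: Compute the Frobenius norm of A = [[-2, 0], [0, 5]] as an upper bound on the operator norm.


||A||_F^2 = sum a_ij^2
= (-2)^2 + 0^2 + 0^2 + 5^2
= 4 + 0 + 0 + 25 = 29
||A||_F = sqrt(29) = 5.3852

5.3852


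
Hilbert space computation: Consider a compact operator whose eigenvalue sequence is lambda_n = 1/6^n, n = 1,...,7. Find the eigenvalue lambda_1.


The eigenvalue formula gives lambda_1 = 1/6^1
= 1/6
= 0.1667

0.1667


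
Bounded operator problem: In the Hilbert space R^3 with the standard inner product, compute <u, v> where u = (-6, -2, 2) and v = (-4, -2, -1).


Computing the standard inner product <u, v> = sum u_i * v_i
= -6*-4 + -2*-2 + 2*-1
= 24 + 4 + -2
= 26

26


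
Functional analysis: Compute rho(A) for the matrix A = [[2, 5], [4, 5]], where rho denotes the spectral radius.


For a 2x2 matrix, eigenvalues satisfy lambda^2 - (trace)*lambda + det = 0
trace = 2 + 5 = 7
det = 2*5 - 5*4 = -10
discriminant = 7^2 - 4*(-10) = 89
spectral radius = max |eigenvalue| = 8.2170

8.2170


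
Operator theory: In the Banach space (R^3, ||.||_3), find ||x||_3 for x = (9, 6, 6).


The l^3 norm = (sum |x_i|^3)^(1/3)
Sum of 3th powers = 729 + 216 + 216 = 1161
||x||_3 = (1161)^(1/3) = 10.5102

10.5102


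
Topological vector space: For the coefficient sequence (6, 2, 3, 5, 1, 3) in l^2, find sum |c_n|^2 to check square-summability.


sum |c_n|^2 = 6^2 + 2^2 + 3^2 + 5^2 + 1^2 + 3^2
= 36 + 4 + 9 + 25 + 1 + 9
= 84

84


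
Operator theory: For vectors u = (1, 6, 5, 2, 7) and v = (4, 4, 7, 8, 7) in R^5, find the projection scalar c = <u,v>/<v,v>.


Computing <u,v> = 1*4 + 6*4 + 5*7 + 2*8 + 7*7 = 128
Computing <v,v> = 4^2 + 4^2 + 7^2 + 8^2 + 7^2 = 194
Projection coefficient = 128/194 = 0.6598

0.6598


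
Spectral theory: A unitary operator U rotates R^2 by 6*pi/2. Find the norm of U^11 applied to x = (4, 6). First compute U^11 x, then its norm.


U is a rotation by theta = 6*pi/2
U^11 = rotation by 11*theta = 66*pi/2 = 2*pi/2 (mod 2*pi)
cos(2*pi/2) = -1.0000, sin(2*pi/2) = 0.0000
U^11 x = (-1.0000 * 4 - 0.0000 * 6, 0.0000 * 4 + -1.0000 * 6)
= (-4.0000, -6.0000)
||U^11 x|| = sqrt((-4.0000)^2 + (-6.0000)^2) = sqrt(52.0000) = 7.2111

7.2111


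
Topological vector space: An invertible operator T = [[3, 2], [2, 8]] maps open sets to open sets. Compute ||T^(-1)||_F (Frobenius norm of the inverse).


det(T) = 3*8 - 2*2 = 20
T^(-1) = (1/20) * [[8, -2], [-2, 3]] = [[0.4000, -0.1000], [-0.1000, 0.1500]]
||T^(-1)||_F^2 = 0.4000^2 + (-0.1000)^2 + (-0.1000)^2 + 0.1500^2 = 0.2025
||T^(-1)||_F = sqrt(0.2025) = 0.4500

0.4500


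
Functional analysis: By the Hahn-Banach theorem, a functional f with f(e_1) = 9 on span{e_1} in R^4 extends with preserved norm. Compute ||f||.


The norm of f is given by ||f|| = sup_{||x||=1} |f(x)|.
On span{e_1}, ||e_1|| = 1, so ||f|| = |f(e_1)| / ||e_1||
= |9| / 1 = 9.0000

9.0000


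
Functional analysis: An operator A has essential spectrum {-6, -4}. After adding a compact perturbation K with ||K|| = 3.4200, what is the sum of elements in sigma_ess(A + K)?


By Weyl's theorem, the essential spectrum is invariant under compact perturbations.
sigma_ess(A + K) = sigma_ess(A) = {-6, -4}
Sum = -6 + -4 = -10

-10


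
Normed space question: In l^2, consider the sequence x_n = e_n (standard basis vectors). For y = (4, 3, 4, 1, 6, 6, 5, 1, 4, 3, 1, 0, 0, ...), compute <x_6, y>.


x_6 = e_6 is the standard basis vector with 1 in position 6.
<x_6, y> = y_6 = 6
As n -> infinity, <x_n, y> -> 0, confirming weak convergence of (x_n) to 0.

6


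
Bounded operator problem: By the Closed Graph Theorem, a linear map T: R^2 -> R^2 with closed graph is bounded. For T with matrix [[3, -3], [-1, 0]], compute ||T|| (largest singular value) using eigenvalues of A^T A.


A^T A = [[10, -9], [-9, 9]]
trace(A^T A) = 19, det(A^T A) = 9
discriminant = 19^2 - 4*9 = 325
Largest eigenvalue of A^T A = (trace + sqrt(disc))/2 = 18.5139
||T|| = sqrt(18.5139) = 4.3028

4.3028


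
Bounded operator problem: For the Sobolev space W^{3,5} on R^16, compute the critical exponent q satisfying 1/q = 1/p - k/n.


Using the Sobolev embedding formula: 1/q = 1/p - k/n
1/q = 1/5 - 3/16 = 1/80
q = 1/(1/80) = 80

80.0000


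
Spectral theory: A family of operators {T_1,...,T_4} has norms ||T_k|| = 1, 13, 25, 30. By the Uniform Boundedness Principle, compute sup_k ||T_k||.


By the Uniform Boundedness Principle, the supremum of norms is finite.
sup_k ||T_k|| = max(1, 13, 25, 30) = 30

30


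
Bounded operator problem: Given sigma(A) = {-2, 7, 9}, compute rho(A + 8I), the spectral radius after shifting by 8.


Spectrum of A + 8I = {6, 15, 17}
Spectral radius = max |lambda| over the shifted spectrum
= max(6, 15, 17) = 17

17


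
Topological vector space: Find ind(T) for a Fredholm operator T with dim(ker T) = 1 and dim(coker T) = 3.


The Fredholm index is defined as ind(T) = dim(ker T) - dim(coker T)
= 1 - 3
= -2

-2


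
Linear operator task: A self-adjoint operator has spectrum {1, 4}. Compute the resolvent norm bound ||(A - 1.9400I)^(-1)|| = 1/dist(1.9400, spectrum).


dist(1.9400, {1, 4}) = min(|1.9400 - 1|, |1.9400 - 4|)
= min(0.9400, 2.0600) = 0.9400
Resolvent bound = 1/0.9400 = 1.0638

1.0638


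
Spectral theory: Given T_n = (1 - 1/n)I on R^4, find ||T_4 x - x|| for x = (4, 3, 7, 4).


T_4 x - x = (1 - 1/4)x - x = -x/4
||x|| = sqrt(90) = 9.4868
||T_4 x - x|| = ||x||/4 = 9.4868/4 = 2.3717

2.3717


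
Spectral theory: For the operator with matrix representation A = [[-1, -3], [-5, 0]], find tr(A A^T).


trace(A * A^T) = sum of squares of all entries
= (-1)^2 + (-3)^2 + (-5)^2 + 0^2
= 1 + 9 + 25 + 0
= 35

35


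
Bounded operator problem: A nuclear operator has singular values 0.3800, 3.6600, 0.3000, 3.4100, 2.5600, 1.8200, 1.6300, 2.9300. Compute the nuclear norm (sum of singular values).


The nuclear norm is the sum of all singular values.
||T||_1 = 0.3800 + 3.6600 + 0.3000 + 3.4100 + 2.5600 + 1.8200 + 1.6300 + 2.9300
= 16.6900

16.6900


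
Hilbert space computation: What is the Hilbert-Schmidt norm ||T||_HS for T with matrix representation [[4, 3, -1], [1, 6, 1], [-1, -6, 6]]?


The Hilbert-Schmidt norm is sqrt(sum of squares of all entries).
Sum of squares = 4^2 + 3^2 + (-1)^2 + 1^2 + 6^2 + 1^2 + (-1)^2 + (-6)^2 + 6^2
= 16 + 9 + 1 + 1 + 36 + 1 + 1 + 36 + 36 = 137
||T||_HS = sqrt(137) = 11.7047

11.7047


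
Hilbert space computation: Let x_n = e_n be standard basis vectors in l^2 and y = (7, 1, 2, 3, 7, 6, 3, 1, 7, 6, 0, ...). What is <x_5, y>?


x_5 = e_5 is the standard basis vector with 1 in position 5.
<x_5, y> = y_5 = 7
As n -> infinity, <x_n, y> -> 0, confirming weak convergence of (x_n) to 0.

7


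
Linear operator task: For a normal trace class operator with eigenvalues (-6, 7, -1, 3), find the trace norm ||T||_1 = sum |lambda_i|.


For a normal operator, singular values equal |eigenvalues|.
Trace norm = sum |lambda_i| = 6 + 7 + 1 + 3
= 17

17


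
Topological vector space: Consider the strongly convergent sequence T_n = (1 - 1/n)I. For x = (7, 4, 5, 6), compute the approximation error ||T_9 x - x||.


T_9 x - x = (1 - 1/9)x - x = -x/9
||x|| = sqrt(126) = 11.2250
||T_9 x - x|| = ||x||/9 = 11.2250/9 = 1.2472

1.2472


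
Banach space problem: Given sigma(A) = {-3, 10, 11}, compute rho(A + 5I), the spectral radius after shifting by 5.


Spectrum of A + 5I = {2, 15, 16}
Spectral radius = max |lambda| over the shifted spectrum
= max(2, 15, 16) = 16

16


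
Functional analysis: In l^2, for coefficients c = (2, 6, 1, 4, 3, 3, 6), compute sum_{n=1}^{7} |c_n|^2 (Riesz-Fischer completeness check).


sum |c_n|^2 = 2^2 + 6^2 + 1^2 + 4^2 + 3^2 + 3^2 + 6^2
= 4 + 36 + 1 + 16 + 9 + 9 + 36
= 111

111


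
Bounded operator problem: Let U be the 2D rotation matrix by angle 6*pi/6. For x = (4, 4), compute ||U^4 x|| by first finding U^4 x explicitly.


U is a rotation by theta = 6*pi/6
U^4 = rotation by 4*theta = 24*pi/6 = 0*pi/6 (mod 2*pi)
cos(0*pi/6) = 1.0000, sin(0*pi/6) = 0.0000
U^4 x = (1.0000 * 4 - 0.0000 * 4, 0.0000 * 4 + 1.0000 * 4)
= (4.0000, 4.0000)
||U^4 x|| = sqrt(4.0000^2 + 4.0000^2) = sqrt(32.0000) = 5.6569

5.6569


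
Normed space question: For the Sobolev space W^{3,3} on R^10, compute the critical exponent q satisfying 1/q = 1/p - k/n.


Using the Sobolev embedding formula: 1/q = 1/p - k/n
1/q = 1/3 - 3/10 = 1/30
q = 1/(1/30) = 30

30.0000


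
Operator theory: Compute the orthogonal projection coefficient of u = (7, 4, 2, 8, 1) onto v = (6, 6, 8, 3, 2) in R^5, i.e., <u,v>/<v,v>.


Computing <u,v> = 7*6 + 4*6 + 2*8 + 8*3 + 1*2 = 108
Computing <v,v> = 6^2 + 6^2 + 8^2 + 3^2 + 2^2 = 149
Projection coefficient = 108/149 = 0.7248

0.7248


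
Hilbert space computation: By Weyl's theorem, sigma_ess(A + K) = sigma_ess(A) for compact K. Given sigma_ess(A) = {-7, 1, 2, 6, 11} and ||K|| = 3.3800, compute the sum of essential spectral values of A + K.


By Weyl's theorem, the essential spectrum is invariant under compact perturbations.
sigma_ess(A + K) = sigma_ess(A) = {-7, 1, 2, 6, 11}
Sum = -7 + 1 + 2 + 6 + 11 = 13

13


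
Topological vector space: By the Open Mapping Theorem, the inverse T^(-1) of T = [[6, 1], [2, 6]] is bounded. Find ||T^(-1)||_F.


det(T) = 6*6 - 1*2 = 34
T^(-1) = (1/34) * [[6, -1], [-2, 6]] = [[0.1765, -0.0294], [-0.0588, 0.1765]]
||T^(-1)||_F^2 = 0.1765^2 + (-0.0294)^2 + (-0.0588)^2 + 0.1765^2 = 0.0666
||T^(-1)||_F = sqrt(0.0666) = 0.2581

0.2581


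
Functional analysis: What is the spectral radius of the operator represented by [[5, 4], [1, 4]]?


For a 2x2 matrix, eigenvalues satisfy lambda^2 - (trace)*lambda + det = 0
trace = 5 + 4 = 9
det = 5*4 - 4*1 = 16
discriminant = 9^2 - 4*(16) = 17
spectral radius = max |eigenvalue| = 6.5616

6.5616


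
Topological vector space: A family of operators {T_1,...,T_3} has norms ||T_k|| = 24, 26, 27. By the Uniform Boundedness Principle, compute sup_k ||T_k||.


By the Uniform Boundedness Principle, the supremum of norms is finite.
sup_k ||T_k|| = max(24, 26, 27) = 27

27


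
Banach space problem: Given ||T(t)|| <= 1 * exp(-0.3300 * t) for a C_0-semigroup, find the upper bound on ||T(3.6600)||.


||T(3.6600)|| <= 1 * exp(-0.3300 * 3.6600)
= 1 * exp(-1.2078)
= 1 * 0.2989
= 0.2989

0.2989


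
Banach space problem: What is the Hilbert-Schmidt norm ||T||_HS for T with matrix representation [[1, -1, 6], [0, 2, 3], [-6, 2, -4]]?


The Hilbert-Schmidt norm is sqrt(sum of squares of all entries).
Sum of squares = 1^2 + (-1)^2 + 6^2 + 0^2 + 2^2 + 3^2 + (-6)^2 + 2^2 + (-4)^2
= 1 + 1 + 36 + 0 + 4 + 9 + 36 + 4 + 16 = 107
||T||_HS = sqrt(107) = 10.3441

10.3441


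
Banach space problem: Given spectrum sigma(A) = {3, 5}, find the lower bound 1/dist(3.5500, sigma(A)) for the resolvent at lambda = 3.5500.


dist(3.5500, {3, 5}) = min(|3.5500 - 3|, |3.5500 - 5|)
= min(0.5500, 1.4500) = 0.5500
Resolvent bound = 1/0.5500 = 1.8182

1.8182


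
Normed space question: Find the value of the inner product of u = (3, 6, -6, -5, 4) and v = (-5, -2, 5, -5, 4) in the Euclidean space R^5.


Computing the standard inner product <u, v> = sum u_i * v_i
= 3*-5 + 6*-2 + -6*5 + -5*-5 + 4*4
= -15 + -12 + -30 + 25 + 16
= -16

-16


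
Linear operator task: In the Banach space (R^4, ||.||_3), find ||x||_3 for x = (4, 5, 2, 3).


The l^3 norm = (sum |x_i|^3)^(1/3)
Sum of 3th powers = 64 + 125 + 8 + 27 = 224
||x||_3 = (224)^(1/3) = 6.0732

6.0732


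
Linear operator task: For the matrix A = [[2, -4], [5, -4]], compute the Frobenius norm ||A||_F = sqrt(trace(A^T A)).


||A||_F^2 = sum a_ij^2
= 2^2 + (-4)^2 + 5^2 + (-4)^2
= 4 + 16 + 25 + 16 = 61
||A||_F = sqrt(61) = 7.8102

7.8102


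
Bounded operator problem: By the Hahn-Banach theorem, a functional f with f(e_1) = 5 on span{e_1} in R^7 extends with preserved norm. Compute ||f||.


The norm of f is given by ||f|| = sup_{||x||=1} |f(x)|.
On span{e_1}, ||e_1|| = 1, so ||f|| = |f(e_1)| / ||e_1||
= |5| / 1 = 5.0000

5.0000


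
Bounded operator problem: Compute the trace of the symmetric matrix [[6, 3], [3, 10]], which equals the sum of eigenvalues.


For a self-adjoint (symmetric) matrix, the eigenvalues are real.
The sum of eigenvalues equals the trace of the matrix.
trace = 6 + 10 = 16

16


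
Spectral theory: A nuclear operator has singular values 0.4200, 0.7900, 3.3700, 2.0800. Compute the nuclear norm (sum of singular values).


The nuclear norm is the sum of all singular values.
||T||_1 = 0.4200 + 0.7900 + 3.3700 + 2.0800
= 6.6600

6.6600


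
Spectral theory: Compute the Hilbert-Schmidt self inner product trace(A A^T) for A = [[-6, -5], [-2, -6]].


trace(A * A^T) = sum of squares of all entries
= (-6)^2 + (-5)^2 + (-2)^2 + (-6)^2
= 36 + 25 + 4 + 36
= 101

101


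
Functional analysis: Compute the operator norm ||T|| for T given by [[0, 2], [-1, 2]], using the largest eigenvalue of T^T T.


A^T A = [[1, -2], [-2, 8]]
trace(A^T A) = 9, det(A^T A) = 4
discriminant = 9^2 - 4*4 = 65
Largest eigenvalue of A^T A = (trace + sqrt(disc))/2 = 8.5311
||T|| = sqrt(8.5311) = 2.9208

2.9208


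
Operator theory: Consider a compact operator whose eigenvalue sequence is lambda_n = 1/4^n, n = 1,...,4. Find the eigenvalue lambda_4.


The eigenvalue formula gives lambda_4 = 1/4^4
= 1/256
= 0.0039

0.0039


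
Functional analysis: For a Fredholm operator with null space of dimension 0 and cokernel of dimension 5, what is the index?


The Fredholm index is defined as ind(T) = dim(ker T) - dim(coker T)
= 0 - 5
= -5

-5


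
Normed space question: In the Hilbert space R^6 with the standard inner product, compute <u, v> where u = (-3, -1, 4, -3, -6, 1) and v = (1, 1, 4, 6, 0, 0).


Computing the standard inner product <u, v> = sum u_i * v_i
= -3*1 + -1*1 + 4*4 + -3*6 + -6*0 + 1*0
= -3 + -1 + 16 + -18 + 0 + 0
= -6

-6


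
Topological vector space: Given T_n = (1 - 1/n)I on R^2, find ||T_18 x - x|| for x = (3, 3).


T_18 x - x = (1 - 1/18)x - x = -x/18
||x|| = sqrt(18) = 4.2426
||T_18 x - x|| = ||x||/18 = 4.2426/18 = 0.2357

0.2357


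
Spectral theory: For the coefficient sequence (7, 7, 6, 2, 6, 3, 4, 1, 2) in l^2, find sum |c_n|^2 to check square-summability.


sum |c_n|^2 = 7^2 + 7^2 + 6^2 + 2^2 + 6^2 + 3^2 + 4^2 + 1^2 + 2^2
= 49 + 49 + 36 + 4 + 36 + 9 + 16 + 1 + 4
= 204

204


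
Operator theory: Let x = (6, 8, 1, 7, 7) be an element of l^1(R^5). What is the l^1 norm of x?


The l^1 norm equals the sum of absolute values of all components.
||x||_1 = 6 + 8 + 1 + 7 + 7
= 29

29.0000


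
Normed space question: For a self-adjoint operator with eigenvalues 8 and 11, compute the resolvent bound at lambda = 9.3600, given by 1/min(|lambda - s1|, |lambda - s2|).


dist(9.3600, {8, 11}) = min(|9.3600 - 8|, |9.3600 - 11|)
= min(1.3600, 1.6400) = 1.3600
Resolvent bound = 1/1.3600 = 0.7353

0.7353


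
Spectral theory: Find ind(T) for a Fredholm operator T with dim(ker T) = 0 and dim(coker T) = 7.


The Fredholm index is defined as ind(T) = dim(ker T) - dim(coker T)
= 0 - 7
= -7

-7


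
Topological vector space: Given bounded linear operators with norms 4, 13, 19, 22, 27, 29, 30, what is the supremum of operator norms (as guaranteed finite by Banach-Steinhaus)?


By the Uniform Boundedness Principle, the supremum of norms is finite.
sup_k ||T_k|| = max(4, 13, 19, 22, 27, 29, 30) = 30

30


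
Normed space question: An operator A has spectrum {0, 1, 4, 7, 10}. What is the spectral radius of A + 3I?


Spectrum of A + 3I = {3, 4, 7, 10, 13}
Spectral radius = max |lambda| over the shifted spectrum
= max(3, 4, 7, 10, 13) = 13

13


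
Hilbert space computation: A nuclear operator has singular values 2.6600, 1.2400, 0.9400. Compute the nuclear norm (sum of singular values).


The nuclear norm is the sum of all singular values.
||T||_1 = 2.6600 + 1.2400 + 0.9400
= 4.8400

4.8400


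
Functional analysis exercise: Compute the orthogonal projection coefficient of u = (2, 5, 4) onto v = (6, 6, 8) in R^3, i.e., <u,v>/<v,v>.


Computing <u,v> = 2*6 + 5*6 + 4*8 = 74
Computing <v,v> = 6^2 + 6^2 + 8^2 = 136
Projection coefficient = 74/136 = 0.5441

0.5441


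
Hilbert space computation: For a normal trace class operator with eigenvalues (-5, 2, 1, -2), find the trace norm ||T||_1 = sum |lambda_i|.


For a normal operator, singular values equal |eigenvalues|.
Trace norm = sum |lambda_i| = 5 + 2 + 1 + 2
= 10

10


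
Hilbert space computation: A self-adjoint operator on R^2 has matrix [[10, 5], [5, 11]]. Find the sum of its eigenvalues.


For a self-adjoint (symmetric) matrix, the eigenvalues are real.
The sum of eigenvalues equals the trace of the matrix.
trace = 10 + 11 = 21

21


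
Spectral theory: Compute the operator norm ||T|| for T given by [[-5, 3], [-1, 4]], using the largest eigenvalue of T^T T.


A^T A = [[26, -19], [-19, 25]]
trace(A^T A) = 51, det(A^T A) = 289
discriminant = 51^2 - 4*289 = 1445
Largest eigenvalue of A^T A = (trace + sqrt(disc))/2 = 44.5066
||T|| = sqrt(44.5066) = 6.6713

6.6713


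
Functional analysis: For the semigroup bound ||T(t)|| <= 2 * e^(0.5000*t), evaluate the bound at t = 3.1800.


||T(3.1800)|| <= 2 * exp(0.5000 * 3.1800)
= 2 * exp(1.5900)
= 2 * 4.9037
= 9.8075

9.8075


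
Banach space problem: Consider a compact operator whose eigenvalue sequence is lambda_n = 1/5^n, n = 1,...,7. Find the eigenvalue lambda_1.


The eigenvalue formula gives lambda_1 = 1/5^1
= 1/5
= 0.2000

0.2000


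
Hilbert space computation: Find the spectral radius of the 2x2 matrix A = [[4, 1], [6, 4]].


For a 2x2 matrix, eigenvalues satisfy lambda^2 - (trace)*lambda + det = 0
trace = 4 + 4 = 8
det = 4*4 - 1*6 = 10
discriminant = 8^2 - 4*(10) = 24
spectral radius = max |eigenvalue| = 6.4495

6.4495


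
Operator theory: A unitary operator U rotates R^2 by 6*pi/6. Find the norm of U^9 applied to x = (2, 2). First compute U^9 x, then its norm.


U is a rotation by theta = 6*pi/6
U^9 = rotation by 9*theta = 54*pi/6 = 6*pi/6 (mod 2*pi)
cos(6*pi/6) = -1.0000, sin(6*pi/6) = 0.0000
U^9 x = (-1.0000 * 2 - 0.0000 * 2, 0.0000 * 2 + -1.0000 * 2)
= (-2.0000, -2.0000)
||U^9 x|| = sqrt((-2.0000)^2 + (-2.0000)^2) = sqrt(8.0000) = 2.8284

2.8284


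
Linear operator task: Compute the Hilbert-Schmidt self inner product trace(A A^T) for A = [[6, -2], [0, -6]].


trace(A * A^T) = sum of squares of all entries
= 6^2 + (-2)^2 + 0^2 + (-6)^2
= 36 + 4 + 0 + 36
= 76

76


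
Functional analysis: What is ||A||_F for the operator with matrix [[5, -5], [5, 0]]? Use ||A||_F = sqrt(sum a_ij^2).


||A||_F^2 = sum a_ij^2
= 5^2 + (-5)^2 + 5^2 + 0^2
= 25 + 25 + 25 + 0 = 75
||A||_F = sqrt(75) = 8.6603

8.6603


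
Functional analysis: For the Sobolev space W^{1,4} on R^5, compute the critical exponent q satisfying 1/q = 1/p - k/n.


Using the Sobolev embedding formula: 1/q = 1/p - k/n
1/q = 1/4 - 1/5 = 1/20
q = 1/(1/20) = 20

20.0000


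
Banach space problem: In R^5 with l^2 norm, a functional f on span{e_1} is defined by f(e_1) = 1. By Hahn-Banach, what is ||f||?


The norm of f is given by ||f|| = sup_{||x||=1} |f(x)|.
On span{e_1}, ||e_1|| = 1, so ||f|| = |f(e_1)| / ||e_1||
= |1| / 1 = 1.0000

1.0000


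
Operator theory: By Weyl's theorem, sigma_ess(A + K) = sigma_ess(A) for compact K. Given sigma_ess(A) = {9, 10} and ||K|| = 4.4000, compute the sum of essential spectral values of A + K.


By Weyl's theorem, the essential spectrum is invariant under compact perturbations.
sigma_ess(A + K) = sigma_ess(A) = {9, 10}
Sum = 9 + 10 = 19

19


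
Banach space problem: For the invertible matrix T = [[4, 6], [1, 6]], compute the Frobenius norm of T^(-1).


det(T) = 4*6 - 6*1 = 18
T^(-1) = (1/18) * [[6, -6], [-1, 4]] = [[0.3333, -0.3333], [-0.0556, 0.2222]]
||T^(-1)||_F^2 = 0.3333^2 + (-0.3333)^2 + (-0.0556)^2 + 0.2222^2 = 0.2747
||T^(-1)||_F = sqrt(0.2747) = 0.5241

0.5241


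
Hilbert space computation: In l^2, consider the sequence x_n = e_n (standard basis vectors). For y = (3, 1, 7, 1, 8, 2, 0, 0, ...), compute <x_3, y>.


x_3 = e_3 is the standard basis vector with 1 in position 3.
<x_3, y> = y_3 = 7
As n -> infinity, <x_n, y> -> 0, confirming weak convergence of (x_n) to 0.

7


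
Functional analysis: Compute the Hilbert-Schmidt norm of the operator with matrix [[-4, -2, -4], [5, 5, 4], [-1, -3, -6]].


The Hilbert-Schmidt norm is sqrt(sum of squares of all entries).
Sum of squares = (-4)^2 + (-2)^2 + (-4)^2 + 5^2 + 5^2 + 4^2 + (-1)^2 + (-3)^2 + (-6)^2
= 16 + 4 + 16 + 25 + 25 + 16 + 1 + 9 + 36 = 148
||T||_HS = sqrt(148) = 12.1655

12.1655


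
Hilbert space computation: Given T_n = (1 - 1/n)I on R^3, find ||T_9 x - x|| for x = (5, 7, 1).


T_9 x - x = (1 - 1/9)x - x = -x/9
||x|| = sqrt(75) = 8.6603
||T_9 x - x|| = ||x||/9 = 8.6603/9 = 0.9623

0.9623


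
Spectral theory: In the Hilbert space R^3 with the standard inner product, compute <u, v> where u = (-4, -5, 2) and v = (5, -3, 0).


Computing the standard inner product <u, v> = sum u_i * v_i
= -4*5 + -5*-3 + 2*0
= -20 + 15 + 0
= -5

-5


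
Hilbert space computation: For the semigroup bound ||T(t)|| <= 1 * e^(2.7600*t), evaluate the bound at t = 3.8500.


||T(3.8500)|| <= 1 * exp(2.7600 * 3.8500)
= 1 * exp(10.6260)
= 1 * 41192.0271
= 41192.0271

41192.0271


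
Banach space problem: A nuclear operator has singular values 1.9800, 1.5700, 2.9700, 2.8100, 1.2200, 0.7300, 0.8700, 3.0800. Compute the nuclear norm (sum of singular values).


The nuclear norm is the sum of all singular values.
||T||_1 = 1.9800 + 1.5700 + 2.9700 + 2.8100 + 1.2200 + 0.7300 + 0.8700 + 3.0800
= 15.2300

15.2300


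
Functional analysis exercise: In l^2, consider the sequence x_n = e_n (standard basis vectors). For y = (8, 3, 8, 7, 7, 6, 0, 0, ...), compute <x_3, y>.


x_3 = e_3 is the standard basis vector with 1 in position 3.
<x_3, y> = y_3 = 8
As n -> infinity, <x_n, y> -> 0, confirming weak convergence of (x_n) to 0.

8


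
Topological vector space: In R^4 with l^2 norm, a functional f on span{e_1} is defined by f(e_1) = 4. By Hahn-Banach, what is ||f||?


The norm of f is given by ||f|| = sup_{||x||=1} |f(x)|.
On span{e_1}, ||e_1|| = 1, so ||f|| = |f(e_1)| / ||e_1||
= |4| / 1 = 4.0000

4.0000


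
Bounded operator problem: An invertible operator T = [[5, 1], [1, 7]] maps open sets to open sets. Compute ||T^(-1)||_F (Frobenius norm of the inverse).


det(T) = 5*7 - 1*1 = 34
T^(-1) = (1/34) * [[7, -1], [-1, 5]] = [[0.2059, -0.0294], [-0.0294, 0.1471]]
||T^(-1)||_F^2 = 0.2059^2 + (-0.0294)^2 + (-0.0294)^2 + 0.1471^2 = 0.0657
||T^(-1)||_F = sqrt(0.0657) = 0.2564

0.2564


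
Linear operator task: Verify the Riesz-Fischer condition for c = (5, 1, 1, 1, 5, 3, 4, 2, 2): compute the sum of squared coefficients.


sum |c_n|^2 = 5^2 + 1^2 + 1^2 + 1^2 + 5^2 + 3^2 + 4^2 + 2^2 + 2^2
= 25 + 1 + 1 + 1 + 25 + 9 + 16 + 4 + 4
= 86

86


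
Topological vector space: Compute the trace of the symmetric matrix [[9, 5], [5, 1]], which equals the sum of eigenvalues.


For a self-adjoint (symmetric) matrix, the eigenvalues are real.
The sum of eigenvalues equals the trace of the matrix.
trace = 9 + 1 = 10

10


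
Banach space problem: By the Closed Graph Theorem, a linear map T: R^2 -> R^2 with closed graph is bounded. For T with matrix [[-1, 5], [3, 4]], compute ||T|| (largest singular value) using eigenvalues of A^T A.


A^T A = [[10, 7], [7, 41]]
trace(A^T A) = 51, det(A^T A) = 361
discriminant = 51^2 - 4*361 = 1157
Largest eigenvalue of A^T A = (trace + sqrt(disc))/2 = 42.5074
||T|| = sqrt(42.5074) = 6.5198

6.5198


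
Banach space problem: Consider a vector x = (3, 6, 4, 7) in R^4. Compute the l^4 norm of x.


The l^4 norm = (sum |x_i|^4)^(1/4)
Sum of 4th powers = 81 + 1296 + 256 + 2401 = 4034
||x||_4 = (4034)^(1/4) = 7.9696

7.9696


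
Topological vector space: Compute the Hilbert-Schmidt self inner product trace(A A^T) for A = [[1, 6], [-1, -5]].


trace(A * A^T) = sum of squares of all entries
= 1^2 + 6^2 + (-1)^2 + (-5)^2
= 1 + 36 + 1 + 25
= 63

63


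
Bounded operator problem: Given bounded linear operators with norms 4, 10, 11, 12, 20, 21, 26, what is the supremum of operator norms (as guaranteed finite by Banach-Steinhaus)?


By the Uniform Boundedness Principle, the supremum of norms is finite.
sup_k ||T_k|| = max(4, 10, 11, 12, 20, 21, 26) = 26

26


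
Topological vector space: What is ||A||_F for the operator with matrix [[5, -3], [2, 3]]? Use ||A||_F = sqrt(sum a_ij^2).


||A||_F^2 = sum a_ij^2
= 5^2 + (-3)^2 + 2^2 + 3^2
= 25 + 9 + 4 + 9 = 47
||A||_F = sqrt(47) = 6.8557

6.8557


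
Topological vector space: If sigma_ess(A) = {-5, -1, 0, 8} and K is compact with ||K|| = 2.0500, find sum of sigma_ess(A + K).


By Weyl's theorem, the essential spectrum is invariant under compact perturbations.
sigma_ess(A + K) = sigma_ess(A) = {-5, -1, 0, 8}
Sum = -5 + -1 + 0 + 8 = 2

2


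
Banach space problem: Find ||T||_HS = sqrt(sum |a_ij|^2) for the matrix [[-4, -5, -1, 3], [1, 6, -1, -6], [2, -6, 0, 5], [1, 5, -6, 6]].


The Hilbert-Schmidt norm is sqrt(sum of squares of all entries).
Sum of squares = (-4)^2 + (-5)^2 + (-1)^2 + 3^2 + 1^2 + 6^2 + (-1)^2 + (-6)^2 + 2^2 + (-6)^2 + 0^2 + 5^2 + 1^2 + 5^2 + (-6)^2 + 6^2
= 16 + 25 + 1 + 9 + 1 + 36 + 1 + 36 + 4 + 36 + 0 + 25 + 1 + 25 + 36 + 36 = 288
||T||_HS = sqrt(288) = 16.9706

16.9706


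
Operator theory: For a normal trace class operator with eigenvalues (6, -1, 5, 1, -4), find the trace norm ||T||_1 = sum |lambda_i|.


For a normal operator, singular values equal |eigenvalues|.
Trace norm = sum |lambda_i| = 6 + 1 + 5 + 1 + 4
= 17

17


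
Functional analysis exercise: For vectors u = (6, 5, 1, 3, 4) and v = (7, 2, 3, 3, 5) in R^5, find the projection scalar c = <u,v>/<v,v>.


Computing <u,v> = 6*7 + 5*2 + 1*3 + 3*3 + 4*5 = 84
Computing <v,v> = 7^2 + 2^2 + 3^2 + 3^2 + 5^2 = 96
Projection coefficient = 84/96 = 0.8750

0.8750


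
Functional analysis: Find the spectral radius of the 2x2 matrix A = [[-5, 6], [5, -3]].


For a 2x2 matrix, eigenvalues satisfy lambda^2 - (trace)*lambda + det = 0
trace = -5 + -3 = -8
det = -5*-3 - 6*5 = -15
discriminant = (-8)^2 - 4*(-15) = 124
spectral radius = max |eigenvalue| = 9.5678

9.5678


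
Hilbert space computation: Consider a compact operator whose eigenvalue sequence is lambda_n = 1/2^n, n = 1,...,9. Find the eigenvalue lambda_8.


The eigenvalue formula gives lambda_8 = 1/2^8
= 1/256
= 0.0039

0.0039


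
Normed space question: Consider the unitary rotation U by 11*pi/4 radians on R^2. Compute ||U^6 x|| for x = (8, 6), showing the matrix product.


U is a rotation by theta = 11*pi/4
U^6 = rotation by 6*theta = 66*pi/4 = 2*pi/4 (mod 2*pi)
cos(2*pi/4) = 0.0000, sin(2*pi/4) = 1.0000
U^6 x = (0.0000 * 8 - 1.0000 * 6, 1.0000 * 8 + 0.0000 * 6)
= (-6.0000, 8.0000)
||U^6 x|| = sqrt((-6.0000)^2 + 8.0000^2) = sqrt(100.0000) = 10.0000

10.0000


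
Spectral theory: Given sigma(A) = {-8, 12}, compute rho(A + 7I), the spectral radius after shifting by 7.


Spectrum of A + 7I = {-1, 19}
Spectral radius = max |lambda| over the shifted spectrum
= max(1, 19) = 19

19


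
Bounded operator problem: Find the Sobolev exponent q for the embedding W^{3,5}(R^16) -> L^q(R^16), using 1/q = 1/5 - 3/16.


Using the Sobolev embedding formula: 1/q = 1/p - k/n
1/q = 1/5 - 3/16 = 1/80
q = 1/(1/80) = 80

80.0000


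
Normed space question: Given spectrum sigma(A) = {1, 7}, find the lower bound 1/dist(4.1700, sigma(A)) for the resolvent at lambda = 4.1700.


dist(4.1700, {1, 7}) = min(|4.1700 - 1|, |4.1700 - 7|)
= min(3.1700, 2.8300) = 2.8300
Resolvent bound = 1/2.8300 = 0.3534

0.3534


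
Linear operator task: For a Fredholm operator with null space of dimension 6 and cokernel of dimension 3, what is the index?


The Fredholm index is defined as ind(T) = dim(ker T) - dim(coker T)
= 6 - 3
= 3

3


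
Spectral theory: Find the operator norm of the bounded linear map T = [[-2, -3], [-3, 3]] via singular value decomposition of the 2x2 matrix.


A^T A = [[13, -3], [-3, 18]]
trace(A^T A) = 31, det(A^T A) = 225
discriminant = 31^2 - 4*225 = 61
Largest eigenvalue of A^T A = (trace + sqrt(disc))/2 = 19.4051
||T|| = sqrt(19.4051) = 4.4051

4.4051


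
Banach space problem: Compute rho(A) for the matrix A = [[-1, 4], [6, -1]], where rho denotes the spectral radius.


For a 2x2 matrix, eigenvalues satisfy lambda^2 - (trace)*lambda + det = 0
trace = -1 + -1 = -2
det = -1*-1 - 4*6 = -23
discriminant = (-2)^2 - 4*(-23) = 96
spectral radius = max |eigenvalue| = 5.8990

5.8990


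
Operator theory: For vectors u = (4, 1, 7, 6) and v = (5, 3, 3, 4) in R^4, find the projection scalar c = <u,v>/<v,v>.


Computing <u,v> = 4*5 + 1*3 + 7*3 + 6*4 = 68
Computing <v,v> = 5^2 + 3^2 + 3^2 + 4^2 = 59
Projection coefficient = 68/59 = 1.1525

1.1525


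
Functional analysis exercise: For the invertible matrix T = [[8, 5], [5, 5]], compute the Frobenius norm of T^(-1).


det(T) = 8*5 - 5*5 = 15
T^(-1) = (1/15) * [[5, -5], [-5, 8]] = [[0.3333, -0.3333], [-0.3333, 0.5333]]
||T^(-1)||_F^2 = 0.3333^2 + (-0.3333)^2 + (-0.3333)^2 + 0.5333^2 = 0.6178
||T^(-1)||_F = sqrt(0.6178) = 0.7860

0.7860


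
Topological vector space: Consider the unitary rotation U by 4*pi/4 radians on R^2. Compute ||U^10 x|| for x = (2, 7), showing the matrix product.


U is a rotation by theta = 4*pi/4
U^10 = rotation by 10*theta = 40*pi/4 = 0*pi/4 (mod 2*pi)
cos(0*pi/4) = 1.0000, sin(0*pi/4) = 0.0000
U^10 x = (1.0000 * 2 - 0.0000 * 7, 0.0000 * 2 + 1.0000 * 7)
= (2.0000, 7.0000)
||U^10 x|| = sqrt(2.0000^2 + 7.0000^2) = sqrt(53.0000) = 7.2801

7.2801


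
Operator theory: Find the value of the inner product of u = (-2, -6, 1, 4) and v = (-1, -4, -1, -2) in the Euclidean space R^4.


Computing the standard inner product <u, v> = sum u_i * v_i
= -2*-1 + -6*-4 + 1*-1 + 4*-2
= 2 + 24 + -1 + -8
= 17

17


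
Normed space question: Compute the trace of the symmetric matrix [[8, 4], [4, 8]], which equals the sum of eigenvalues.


For a self-adjoint (symmetric) matrix, the eigenvalues are real.
The sum of eigenvalues equals the trace of the matrix.
trace = 8 + 8 = 16

16


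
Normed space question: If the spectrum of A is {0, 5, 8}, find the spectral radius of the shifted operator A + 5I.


Spectrum of A + 5I = {5, 10, 13}
Spectral radius = max |lambda| over the shifted spectrum
= max(5, 10, 13) = 13

13


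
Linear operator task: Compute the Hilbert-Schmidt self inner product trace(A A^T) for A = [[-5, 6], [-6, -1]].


trace(A * A^T) = sum of squares of all entries
= (-5)^2 + 6^2 + (-6)^2 + (-1)^2
= 25 + 36 + 36 + 1
= 98

98


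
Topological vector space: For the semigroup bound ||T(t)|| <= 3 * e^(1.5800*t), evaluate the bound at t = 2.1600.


||T(2.1600)|| <= 3 * exp(1.5800 * 2.1600)
= 3 * exp(3.4128)
= 3 * 30.3501
= 91.0503

91.0503


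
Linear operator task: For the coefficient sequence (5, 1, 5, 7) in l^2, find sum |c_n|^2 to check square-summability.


sum |c_n|^2 = 5^2 + 1^2 + 5^2 + 7^2
= 25 + 1 + 25 + 49
= 100

100


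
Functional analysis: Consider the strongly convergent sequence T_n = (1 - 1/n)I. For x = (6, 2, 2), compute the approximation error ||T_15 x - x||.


T_15 x - x = (1 - 1/15)x - x = -x/15
||x|| = sqrt(44) = 6.6332
||T_15 x - x|| = ||x||/15 = 6.6332/15 = 0.4422

0.4422


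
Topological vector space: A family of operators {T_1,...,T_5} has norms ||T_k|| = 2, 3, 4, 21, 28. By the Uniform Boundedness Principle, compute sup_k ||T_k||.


By the Uniform Boundedness Principle, the supremum of norms is finite.
sup_k ||T_k|| = max(2, 3, 4, 21, 28) = 28

28


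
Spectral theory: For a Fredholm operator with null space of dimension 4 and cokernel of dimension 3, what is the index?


The Fredholm index is defined as ind(T) = dim(ker T) - dim(coker T)
= 4 - 3
= 1

1


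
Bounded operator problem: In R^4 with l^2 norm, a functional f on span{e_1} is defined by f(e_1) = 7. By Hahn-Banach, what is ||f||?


The norm of f is given by ||f|| = sup_{||x||=1} |f(x)|.
On span{e_1}, ||e_1|| = 1, so ||f|| = |f(e_1)| / ||e_1||
= |7| / 1 = 7.0000

7.0000


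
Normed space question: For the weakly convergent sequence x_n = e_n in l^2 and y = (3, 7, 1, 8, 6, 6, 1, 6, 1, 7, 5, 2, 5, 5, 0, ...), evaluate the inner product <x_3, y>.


x_3 = e_3 is the standard basis vector with 1 in position 3.
<x_3, y> = y_3 = 1
As n -> infinity, <x_n, y> -> 0, confirming weak convergence of (x_n) to 0.

1


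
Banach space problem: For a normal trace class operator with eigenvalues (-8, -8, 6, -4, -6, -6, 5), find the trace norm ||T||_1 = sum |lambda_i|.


For a normal operator, singular values equal |eigenvalues|.
Trace norm = sum |lambda_i| = 8 + 8 + 6 + 4 + 6 + 6 + 5
= 43

43


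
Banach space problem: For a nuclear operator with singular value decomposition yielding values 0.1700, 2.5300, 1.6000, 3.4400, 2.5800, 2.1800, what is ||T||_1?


The nuclear norm is the sum of all singular values.
||T||_1 = 0.1700 + 2.5300 + 1.6000 + 3.4400 + 2.5800 + 2.1800
= 12.5000

12.5000


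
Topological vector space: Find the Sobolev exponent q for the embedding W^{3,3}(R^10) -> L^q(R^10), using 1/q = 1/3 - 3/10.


Using the Sobolev embedding formula: 1/q = 1/p - k/n
1/q = 1/3 - 3/10 = 1/30
q = 1/(1/30) = 30

30.0000


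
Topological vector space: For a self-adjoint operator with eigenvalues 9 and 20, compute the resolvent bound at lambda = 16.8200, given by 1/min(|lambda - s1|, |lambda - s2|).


dist(16.8200, {9, 20}) = min(|16.8200 - 9|, |16.8200 - 20|)
= min(7.8200, 3.1800) = 3.1800
Resolvent bound = 1/3.1800 = 0.3145

0.3145


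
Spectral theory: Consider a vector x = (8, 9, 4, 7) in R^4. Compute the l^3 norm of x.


The l^3 norm = (sum |x_i|^3)^(1/3)
Sum of 3th powers = 512 + 729 + 64 + 343 = 1648
||x||_3 = (1648)^(1/3) = 11.8119

11.8119


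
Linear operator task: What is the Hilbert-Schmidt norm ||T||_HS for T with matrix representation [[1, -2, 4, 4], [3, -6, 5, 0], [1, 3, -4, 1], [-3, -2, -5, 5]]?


The Hilbert-Schmidt norm is sqrt(sum of squares of all entries).
Sum of squares = 1^2 + (-2)^2 + 4^2 + 4^2 + 3^2 + (-6)^2 + 5^2 + 0^2 + 1^2 + 3^2 + (-4)^2 + 1^2 + (-3)^2 + (-2)^2 + (-5)^2 + 5^2
= 1 + 4 + 16 + 16 + 9 + 36 + 25 + 0 + 1 + 9 + 16 + 1 + 9 + 4 + 25 + 25 = 197
||T||_HS = sqrt(197) = 14.0357

14.0357


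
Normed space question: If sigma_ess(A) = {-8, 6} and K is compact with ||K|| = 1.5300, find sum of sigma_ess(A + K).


By Weyl's theorem, the essential spectrum is invariant under compact perturbations.
sigma_ess(A + K) = sigma_ess(A) = {-8, 6}
Sum = -8 + 6 = -2

-2


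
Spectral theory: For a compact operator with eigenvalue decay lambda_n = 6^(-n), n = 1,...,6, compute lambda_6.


The eigenvalue formula gives lambda_6 = 1/6^6
= 1/46656
= 2.1433e-05

2.1433e-05


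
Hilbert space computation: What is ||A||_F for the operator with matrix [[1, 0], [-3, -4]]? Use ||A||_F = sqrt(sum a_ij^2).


||A||_F^2 = sum a_ij^2
= 1^2 + 0^2 + (-3)^2 + (-4)^2
= 1 + 0 + 9 + 16 = 26
||A||_F = sqrt(26) = 5.0990

5.0990


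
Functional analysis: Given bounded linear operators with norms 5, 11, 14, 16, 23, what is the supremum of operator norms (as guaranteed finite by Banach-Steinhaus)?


By the Uniform Boundedness Principle, the supremum of norms is finite.
sup_k ||T_k|| = max(5, 11, 14, 16, 23) = 23

23


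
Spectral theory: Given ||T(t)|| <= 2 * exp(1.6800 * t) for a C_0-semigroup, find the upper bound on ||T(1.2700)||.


||T(1.2700)|| <= 2 * exp(1.6800 * 1.2700)
= 2 * exp(2.1336)
= 2 * 8.4452
= 16.8904

16.8904


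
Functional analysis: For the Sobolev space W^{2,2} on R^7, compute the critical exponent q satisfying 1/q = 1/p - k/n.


Using the Sobolev embedding formula: 1/q = 1/p - k/n
1/q = 1/2 - 2/7 = 3/14
q = 1/(3/14) = 14/3 = 4.6667

4.6667


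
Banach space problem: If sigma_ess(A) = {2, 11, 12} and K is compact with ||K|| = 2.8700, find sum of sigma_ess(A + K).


By Weyl's theorem, the essential spectrum is invariant under compact perturbations.
sigma_ess(A + K) = sigma_ess(A) = {2, 11, 12}
Sum = 2 + 11 + 12 = 25

25


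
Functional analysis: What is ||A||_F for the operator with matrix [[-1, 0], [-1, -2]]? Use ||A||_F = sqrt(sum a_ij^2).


||A||_F^2 = sum a_ij^2
= (-1)^2 + 0^2 + (-1)^2 + (-2)^2
= 1 + 0 + 1 + 4 = 6
||A||_F = sqrt(6) = 2.4495

2.4495


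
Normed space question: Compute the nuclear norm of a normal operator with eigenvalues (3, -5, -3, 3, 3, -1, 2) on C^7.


For a normal operator, singular values equal |eigenvalues|.
Trace norm = sum |lambda_i| = 3 + 5 + 3 + 3 + 3 + 1 + 2
= 20

20


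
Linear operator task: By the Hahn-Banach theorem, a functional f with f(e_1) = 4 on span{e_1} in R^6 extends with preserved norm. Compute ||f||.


The norm of f is given by ||f|| = sup_{||x||=1} |f(x)|.
On span{e_1}, ||e_1|| = 1, so ||f|| = |f(e_1)| / ||e_1||
= |4| / 1 = 4.0000

4.0000


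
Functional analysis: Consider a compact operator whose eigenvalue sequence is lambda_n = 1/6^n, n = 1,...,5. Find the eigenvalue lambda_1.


The eigenvalue formula gives lambda_1 = 1/6^1
= 1/6
= 0.1667

0.1667


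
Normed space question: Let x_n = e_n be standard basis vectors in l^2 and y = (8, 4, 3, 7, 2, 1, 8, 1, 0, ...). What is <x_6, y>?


x_6 = e_6 is the standard basis vector with 1 in position 6.
<x_6, y> = y_6 = 1
As n -> infinity, <x_n, y> -> 0, confirming weak convergence of (x_n) to 0.

1


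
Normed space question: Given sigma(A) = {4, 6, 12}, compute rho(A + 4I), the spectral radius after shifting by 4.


Spectrum of A + 4I = {8, 10, 16}
Spectral radius = max |lambda| over the shifted spectrum
= max(8, 10, 16) = 16

16


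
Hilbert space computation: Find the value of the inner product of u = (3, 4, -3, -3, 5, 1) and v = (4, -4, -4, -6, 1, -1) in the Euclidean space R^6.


Computing the standard inner product <u, v> = sum u_i * v_i
= 3*4 + 4*-4 + -3*-4 + -3*-6 + 5*1 + 1*-1
= 12 + -16 + 12 + 18 + 5 + -1
= 30

30


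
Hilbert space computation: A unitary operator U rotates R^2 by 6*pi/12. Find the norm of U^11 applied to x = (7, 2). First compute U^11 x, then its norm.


U is a rotation by theta = 6*pi/12
U^11 = rotation by 11*theta = 66*pi/12 = 18*pi/12 (mod 2*pi)
cos(18*pi/12) = 0.0000, sin(18*pi/12) = -1.0000
U^11 x = (0.0000 * 7 - -1.0000 * 2, -1.0000 * 7 + 0.0000 * 2)
= (2.0000, -7.0000)
||U^11 x|| = sqrt(2.0000^2 + (-7.0000)^2) = sqrt(53.0000) = 7.2801

7.2801


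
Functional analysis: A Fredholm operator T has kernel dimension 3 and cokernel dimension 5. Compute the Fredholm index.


The Fredholm index is defined as ind(T) = dim(ker T) - dim(coker T)
= 3 - 5
= -2

-2


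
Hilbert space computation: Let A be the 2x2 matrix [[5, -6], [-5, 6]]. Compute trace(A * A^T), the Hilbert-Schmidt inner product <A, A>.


trace(A * A^T) = sum of squares of all entries
= 5^2 + (-6)^2 + (-5)^2 + 6^2
= 25 + 36 + 25 + 36
= 122

122


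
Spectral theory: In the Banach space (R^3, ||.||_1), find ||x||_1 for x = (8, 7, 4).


The l^1 norm equals the sum of absolute values of all components.
||x||_1 = 8 + 7 + 4
= 19

19.0000
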